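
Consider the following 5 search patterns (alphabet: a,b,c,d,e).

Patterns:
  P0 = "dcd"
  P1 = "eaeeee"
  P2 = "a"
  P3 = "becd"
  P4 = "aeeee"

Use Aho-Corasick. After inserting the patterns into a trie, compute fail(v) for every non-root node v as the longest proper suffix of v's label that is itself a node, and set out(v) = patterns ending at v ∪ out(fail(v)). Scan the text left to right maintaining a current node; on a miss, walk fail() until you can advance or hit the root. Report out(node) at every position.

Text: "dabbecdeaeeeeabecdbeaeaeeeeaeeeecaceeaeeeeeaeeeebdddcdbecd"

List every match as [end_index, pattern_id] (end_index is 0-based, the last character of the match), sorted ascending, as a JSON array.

Build automaton:
Trie nodes:
  n0 'ε': a→10 b→11 d→1 e→4
  n1 'd': c→2
  n2 'dc': d→3
  n3 'dcd': ·  ←P0
  n4 'e': a→5
  n5 'ea': e→6
  n6 'eae': e→7
  n7 'eaee': e→8
  n8 'eaeee': e→9
  n9 'eaeeee': ·  ←P1
  n10 'a': e→15  ←P2
  n11 'b': e→12
  n12 'be': c→13
  n13 'bec': d→14
  n14 'becd': ·  ←P3
  n15 'ae': e→16
  n16 'aee': e→17
  n17 'aeee': e→18
  n18 'aeeee': ·  ←P4

Failure links (BFS by depth):
  fail(1) 'd': from fail(0)=0 chase 'd': 0 ⇒ 0;  out=∅∪out(0)=∅
  fail(4) 'e': from fail(0)=0 chase 'e': 0 ⇒ 0;  out=∅∪out(0)=∅
  fail(10) 'a': from fail(0)=0 chase 'a': 0 ⇒ 0;  out={2}∪out(0)={2}
  fail(11) 'b': from fail(0)=0 chase 'b': 0 ⇒ 0;  out=∅∪out(0)=∅
  fail(2) 'dc': from fail(1)=0 chase 'c': 0 ⇒ 0;  out=∅∪out(0)=∅
  fail(5) 'ea': from fail(4)=0 chase 'a': 0 ⇒ 10;  out=∅∪out(10)={2}
  fail(12) 'be': from fail(11)=0 chase 'e': 0 ⇒ 4;  out=∅∪out(4)=∅
  fail(15) 'ae': from fail(10)=0 chase 'e': 0 ⇒ 4;  out=∅∪out(4)=∅
  fail(3) 'dcd': from fail(2)=0 chase 'd': 0 ⇒ 1;  out={0}∪out(1)={0}
  fail(6) 'eae': from fail(5)=10 chase 'e': 10 ⇒ 15;  out=∅∪out(15)=∅
  fail(13) 'bec': from fail(12)=4 chase 'c': 4→0 ⇒ 0;  out=∅∪out(0)=∅
  fail(16) 'aee': from fail(15)=4 chase 'e': 4→0 ⇒ 4;  out=∅∪out(4)=∅
  fail(7) 'eaee': from fail(6)=15 chase 'e': 15 ⇒ 16;  out=∅∪out(16)=∅
  fail(14) 'becd': from fail(13)=0 chase 'd': 0 ⇒ 1;  out={3}∪out(1)={3}
  fail(17) 'aeee': from fail(16)=4 chase 'e': 4→0 ⇒ 4;  out=∅∪out(4)=∅
  fail(8) 'eaeee': from fail(7)=16 chase 'e': 16 ⇒ 17;  out=∅∪out(17)=∅
  fail(18) 'aeeee': from fail(17)=4 chase 'e': 4→0 ⇒ 4;  out={4}∪out(4)={4}
  fail(9) 'eaeeee': from fail(8)=17 chase 'e': 17 ⇒ 18;  out={1}∪out(18)={1,4}

Scan:
i=0 'd': node 0→1
i=1 'a': node 1→10 (via fail)  emit P2@[1:1]
i=2 'b': node 10→11 (via fail)
i=3 'b': node 11→11 (via fail)
i=4 'e': node 11→12
i=5 'c': node 12→13
i=6 'd': node 13→14  emit P3@[3:6]
i=7 'e': node 14→4 (via fail)
i=8 'a': node 4→5  emit P2@[8:8]
i=9 'e': node 5→6
i=10 'e': node 6→7
i=11 'e': node 7→8
i=12 'e': node 8→9  emit P1@[7:12],P4@[8:12]
i=13 'a': node 9→5 (via fail)  emit P2@[13:13]
i=14 'b': node 5→11 (via fail)
i=15 'e': node 11→12
i=16 'c': node 12→13
i=17 'd': node 13→14  emit P3@[14:17]
i=18 'b': node 14→11 (via fail)
i=19 'e': node 11→12
i=20 'a': node 12→5 (via fail)  emit P2@[20:20]
i=21 'e': node 5→6
i=22 'a': node 6→5 (via fail)  emit P2@[22:22]
i=23 'e': node 5→6
i=24 'e': node 6→7
i=25 'e': node 7→8
i=26 'e': node 8→9  emit P1@[21:26],P4@[22:26]
i=27 'a': node 9→5 (via fail)  emit P2@[27:27]
i=28 'e': node 5→6
i=29 'e': node 6→7
i=30 'e': node 7→8
i=31 'e': node 8→9  emit P1@[26:31],P4@[27:31]
i=32 'c': node 9→0 (via fail)
i=33 'a': node 0→10  emit P2@[33:33]
i=34 'c': node 10→0 (via fail)
i=35 'e': node 0→4
i=36 'e': node 4→4 (via fail)
i=37 'a': node 4→5  emit P2@[37:37]
i=38 'e': node 5→6
i=39 'e': node 6→7
i=40 'e': node 7→8
i=41 'e': node 8→9  emit P1@[36:41],P4@[37:41]
i=42 'e': node 9→4 (via fail)
i=43 'a': node 4→5  emit P2@[43:43]
i=44 'e': node 5→6
i=45 'e': node 6→7
i=46 'e': node 7→8
i=47 'e': node 8→9  emit P1@[42:47],P4@[43:47]
i=48 'b': node 9→11 (via fail)
i=49 'd': node 11→1 (via fail)
i=50 'd': node 1→1 (via fail)
i=51 'd': node 1→1 (via fail)
i=52 'c': node 1→2
i=53 'd': node 2→3  emit P0@[51:53]
i=54 'b': node 3→11 (via fail)
i=55 'e': node 11→12
i=56 'c': node 12→13
i=57 'd': node 13→14  emit P3@[54:57]

Result: [[1,2],[6,3],[8,2],[12,1],[12,4],[13,2],[17,3],[20,2],[22,2],[26,1],[26,4],[27,2],[31,1],[31,4],[33,2],[37,2],[41,1],[41,4],[43,2],[47,1],[47,4],[53,0],[57,3]]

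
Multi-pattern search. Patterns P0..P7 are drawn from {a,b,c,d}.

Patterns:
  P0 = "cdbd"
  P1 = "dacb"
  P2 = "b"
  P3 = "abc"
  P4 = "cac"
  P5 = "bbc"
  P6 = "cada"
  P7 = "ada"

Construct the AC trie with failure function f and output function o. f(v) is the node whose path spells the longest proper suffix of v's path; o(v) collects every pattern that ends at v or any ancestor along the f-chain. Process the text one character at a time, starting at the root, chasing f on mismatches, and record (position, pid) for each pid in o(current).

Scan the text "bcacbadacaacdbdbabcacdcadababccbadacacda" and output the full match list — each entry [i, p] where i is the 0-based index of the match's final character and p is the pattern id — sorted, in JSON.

Build automaton:
Trie nodes:
  0='ε' goto a→10 b→9 c→1 d→5
  1='c' goto a→13 d→2
  2='cd' goto b→3
  3='cdb' goto d→4
  4='cdbd' goto ·  ←P0
  5='d' goto a→6
  6='da' goto c→7
  7='dac' goto b→8
  8='dacb' goto ·  ←P1
  9='b' goto b→15  ←P2
  10='a' goto b→11 d→19
  11='ab' goto c→12
  12='abc' goto ·  ←P3
  13='ca' goto c→14 d→17
  14='cac' goto ·  ←P4
  15='bb' goto c→16
  16='bbc' goto ·  ←P5
  17='cad' goto a→18
  18='cada' goto ·  ←P6
  19='ad' goto a→20
  20='ada' goto ·  ←P7

BFS fail/out derivation:
  n1('c'): parent n0 fail=0; on 'c' 0 → fail=0;  out ∅∪∅=∅
  n5('d'): parent n0 fail=0; on 'd' 0 → fail=0;  out ∅∪∅=∅
  n9('b'): parent n0 fail=0; on 'b' 0 → fail=0;  out {2}∪∅={2}
  n10('a'): parent n0 fail=0; on 'a' 0 → fail=0;  out ∅∪∅=∅
  n2('cd'): parent n1 fail=0; on 'd' 0 → fail=5;  out ∅∪∅=∅
  n6('da'): parent n5 fail=0; on 'a' 0 → fail=10;  out ∅∪∅=∅
  n11('ab'): parent n10 fail=0; on 'b' 0 → fail=9;  out ∅∪{2}={2}
  n13('ca'): parent n1 fail=0; on 'a' 0 → fail=10;  out ∅∪∅=∅
  n15('bb'): parent n9 fail=0; on 'b' 0 → fail=9;  out ∅∪{2}={2}
  n19('ad'): parent n10 fail=0; on 'd' 0 → fail=5;  out ∅∪∅=∅
  n3('cdb'): parent n2 fail=5; on 'b' 5→0 → fail=9;  out ∅∪{2}={2}
  n7('dac'): parent n6 fail=10; on 'c' 10→0 → fail=1;  out ∅∪∅=∅
  n12('abc'): parent n11 fail=9; on 'c' 9→0 → fail=1;  out {3}∪∅={3}
  n14('cac'): parent n13 fail=10; on 'c' 10→0 → fail=1;  out {4}∪∅={4}
  n16('bbc'): parent n15 fail=9; on 'c' 9→0 → fail=1;  out {5}∪∅={5}
  n17('cad'): parent n13 fail=10; on 'd' 10 → fail=19;  out ∅∪∅=∅
  n20('ada'): parent n19 fail=5; on 'a' 5 → fail=6;  out {7}∪∅={7}
  n4('cdbd'): parent n3 fail=9; on 'd' 9→0 → fail=5;  out {0}∪∅={0}
  n8('dacb'): parent n7 fail=1; on 'b' 1→0 → fail=9;  out {1}∪{2}={1,2}
  n18('cada'): parent n17 fail=19; on 'a' 19 → fail=20;  out {6}∪{7}={6,7}

Text stream:
[0] read 'b'  n0⇒n9  ** P2@[0:0]
[1] read 'c'  n9⇒n1 ·f
[2] read 'a'  n1⇒n13
[3] read 'c'  n13⇒n14  ** P4@[1:3]
[4] read 'b'  n14⇒n9 ·f  ** P2@[4:4]
[5] read 'a'  n9⇒n10 ·f
[6] read 'd'  n10⇒n19
[7] read 'a'  n19⇒n20  ** P7@[5:7]
[8] read 'c'  n20⇒n7 ·f
[9] read 'a'  n7⇒n13 ·f
[10] read 'a'  n13⇒n10 ·f
[11] read 'c'  n10⇒n1 ·f
[12] read 'd'  n1⇒n2
[13] read 'b'  n2⇒n3  ** P2@[13:13]
[14] read 'd'  n3⇒n4  ** P0@[11:14]
[15] read 'b'  n4⇒n9 ·f  ** P2@[15:15]
[16] read 'a'  n9⇒n10 ·f
[17] read 'b'  n10⇒n11  ** P2@[17:17]
[18] read 'c'  n11⇒n12  ** P3@[16:18]
[19] read 'a'  n12⇒n13 ·f
[20] read 'c'  n13⇒n14  ** P4@[18:20]
[21] read 'd'  n14⇒n2 ·f
[22] read 'c'  n2⇒n1 ·f
[23] read 'a'  n1⇒n13
[24] read 'd'  n13⇒n17
[25] read 'a'  n17⇒n18  ** P6@[22:25],P7@[23:25]
[26] read 'b'  n18⇒n11 ·f  ** P2@[26:26]
[27] read 'a'  n11⇒n10 ·f
[28] read 'b'  n10⇒n11  ** P2@[28:28]
[29] read 'c'  n11⇒n12  ** P3@[27:29]
[30] read 'c'  n12⇒n1 ·f
[31] read 'b'  n1⇒n9 ·f  ** P2@[31:31]
[32] read 'a'  n9⇒n10 ·f
[33] read 'd'  n10⇒n19
[34] read 'a'  n19⇒n20  ** P7@[32:34]
[35] read 'c'  n20⇒n7 ·f
[36] read 'a'  n7⇒n13 ·f
[37] read 'c'  n13⇒n14  ** P4@[35:37]
[38] read 'd'  n14⇒n2 ·f
[39] read 'a'  n2⇒n6 ·f

Result: [[0,2],[3,4],[4,2],[7,7],[13,2],[14,0],[15,2],[17,2],[18,3],[20,4],[25,6],[25,7],[26,2],[28,2],[29,3],[31,2],[34,7],[37,4]]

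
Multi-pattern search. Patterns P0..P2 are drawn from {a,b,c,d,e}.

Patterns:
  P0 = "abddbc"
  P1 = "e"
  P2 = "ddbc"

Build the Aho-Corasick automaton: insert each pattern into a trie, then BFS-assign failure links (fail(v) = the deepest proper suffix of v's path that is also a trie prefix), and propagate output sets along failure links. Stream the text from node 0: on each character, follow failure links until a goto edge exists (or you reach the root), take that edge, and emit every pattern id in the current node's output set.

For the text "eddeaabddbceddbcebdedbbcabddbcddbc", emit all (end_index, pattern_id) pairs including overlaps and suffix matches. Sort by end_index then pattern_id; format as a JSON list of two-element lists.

Build automaton:
Trie nodes:
  0='ε' goto a→1 d→8 e→7
  1='a' goto b→2
  2='ab' goto d→3
  3='abd' goto d→4
  4='abdd' goto b→5
  5='abddb' goto c→6
  6='abddbc' goto ·  [P0 ends]
  7='e' goto ·  [P1 ends]
  8='d' goto d→9
  9='dd' goto b→10
  10='ddb' goto c→11
  11='ddbc' goto ·  [P2 ends]

BFS fail/out derivation:
  fail(1) 'a': from fail(0)=0 chase 'a': 0 ⇒ 0;  out=∅∪out(0)=∅
  fail(7) 'e': from fail(0)=0 chase 'e': 0 ⇒ 0;  out={1}∪out(0)={1}
  fail(8) 'd': from fail(0)=0 chase 'd': 0 ⇒ 0;  out=∅∪out(0)=∅
  fail(2) 'ab': from fail(1)=0 chase 'b': 0 ⇒ 0;  out=∅∪out(0)=∅
  fail(9) 'dd': from fail(8)=0 chase 'd': 0 ⇒ 8;  out=∅∪out(8)=∅
  fail(3) 'abd': from fail(2)=0 chase 'd': 0 ⇒ 8;  out=∅∪out(8)=∅
  fail(10) 'ddb': from fail(9)=8 chase 'b': 8→0 ⇒ 0;  out=∅∪out(0)=∅
  fail(4) 'abdd': from fail(3)=8 chase 'd': 8 ⇒ 9;  out=∅∪out(9)=∅
  fail(11) 'ddbc': from fail(10)=0 chase 'c': 0 ⇒ 0;  out={2}∪out(0)={2}
  fail(5) 'abddb': from fail(4)=9 chase 'b': 9 ⇒ 10;  out=∅∪out(10)=∅
  fail(6) 'abddbc': from fail(5)=10 chase 'c': 10 ⇒ 11;  out={0}∪out(11)={0,2}

Run:
i=0 'e': node 0→7  emit P1@[0:0]
i=1 'd': node 7→8 (fail-walked)
i=2 'd': node 8→9
i=3 'e': node 9→7 (fail-walked)  emit P1@[3:3]
i=4 'a': node 7→1 (fail-walked)
i=5 'a': node 1→1 (fail-walked)
i=6 'b': node 1→2
i=7 'd': node 2→3
i=8 'd': node 3→4
i=9 'b': node 4→5
i=10 'c': node 5→6  emit P0@[5:10],P2@[7:10]
i=11 'e': node 6→7 (fail-walked)  emit P1@[11:11]
i=12 'd': node 7→8 (fail-walked)
i=13 'd': node 8→9
i=14 'b': node 9→10
i=15 'c': node 10→11  emit P2@[12:15]
i=16 'e': node 11→7 (fail-walked)  emit P1@[16:16]
i=17 'b': node 7→0 (fail-walked)
i=18 'd': node 0→8
i=19 'e': node 8→7 (fail-walked)  emit P1@[19:19]
i=20 'd': node 7→8 (fail-walked)
i=21 'b': node 8→0 (fail-walked)
i=22 'b': node 0→0
i=23 'c': node 0→0
i=24 'a': node 0→1
i=25 'b': node 1→2
i=26 'd': node 2→3
i=27 'd': node 3→4
i=28 'b': node 4→5
i=29 'c': node 5→6  emit P0@[24:29],P2@[26:29]
i=30 'd': node 6→8 (fail-walked)
i=31 'd': node 8→9
i=32 'b': node 9→10
i=33 'c': node 10→11  emit P2@[30:33]

Result: [[0,1],[3,1],[10,0],[10,2],[11,1],[15,2],[16,1],[19,1],[29,0],[29,2],[33,2]]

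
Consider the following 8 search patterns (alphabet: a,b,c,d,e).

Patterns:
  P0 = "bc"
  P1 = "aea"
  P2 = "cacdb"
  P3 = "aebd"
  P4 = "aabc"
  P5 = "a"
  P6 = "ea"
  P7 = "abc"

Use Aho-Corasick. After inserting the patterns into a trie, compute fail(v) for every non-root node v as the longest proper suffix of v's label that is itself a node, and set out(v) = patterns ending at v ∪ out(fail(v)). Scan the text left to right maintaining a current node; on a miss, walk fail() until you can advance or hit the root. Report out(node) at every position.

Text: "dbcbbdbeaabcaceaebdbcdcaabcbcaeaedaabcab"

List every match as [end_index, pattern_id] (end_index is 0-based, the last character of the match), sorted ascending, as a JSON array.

Build automaton:
Trie (insert patterns):
  n0 'ε': a→3 b→1 c→6 e→16
  n1 'b': c→2
  n2 'bc': ·  ←P0
  n3 'a': a→13 b→18 e→4  ←P5
  n4 'ae': a→5 b→11
  n5 'aea': ·  ←P1
  n6 'c': a→7
  n7 'ca': c→8
  n8 'cac': d→9
  n9 'cacd': b→10
  n10 'cacdb': ·  ←P2
  n11 'aeb': d→12
  n12 'aebd': ·  ←P3
  n13 'aa': b→14
  n14 'aab': c→15
  n15 'aabc': ·  ←P4
  n16 'e': a→17
  n17 'ea': ·  ←P6
  n18 'ab': c→19
  n19 'abc': ·  ←P7

Failure links (BFS by depth):
  n1('b'): parent n0 fail=0; on 'b' 0 → fail=0;  out ∅∪∅=∅
  n3('a'): parent n0 fail=0; on 'a' 0 → fail=0;  out {5}∪∅={5}
  n6('c'): parent n0 fail=0; on 'c' 0 → fail=0;  out ∅∪∅=∅
  n16('e'): parent n0 fail=0; on 'e' 0 → fail=0;  out ∅∪∅=∅
  n2('bc'): parent n1 fail=0; on 'c' 0 → fail=6;  out {0}∪∅={0}
  n4('ae'): parent n3 fail=0; on 'e' 0 → fail=16;  out ∅∪∅=∅
  n7('ca'): parent n6 fail=0; on 'a' 0 → fail=3;  out ∅∪{5}={5}
  n13('aa'): parent n3 fail=0; on 'a' 0 → fail=3;  out ∅∪{5}={5}
  n17('ea'): parent n16 fail=0; on 'a' 0 → fail=3;  out {6}∪{5}={5,6}
  n18('ab'): parent n3 fail=0; on 'b' 0 → fail=1;  out ∅∪∅=∅
  n5('aea'): parent n4 fail=16; on 'a' 16 → fail=17;  out {1}∪{5,6}={1,5,6}
  n8('cac'): parent n7 fail=3; on 'c' 3→0 → fail=6;  out ∅∪∅=∅
  n11('aeb'): parent n4 fail=16; on 'b' 16→0 → fail=1;  out ∅∪∅=∅
  n14('aab'): parent n13 fail=3; on 'b' 3 → fail=18;  out ∅∪∅=∅
  n19('abc'): parent n18 fail=1; on 'c' 1 → fail=2;  out {7}∪{0}={0,7}
  n9('cacd'): parent n8 fail=6; on 'd' 6→0 → fail=0;  out ∅∪∅=∅
  n12('aebd'): parent n11 fail=1; on 'd' 1→0 → fail=0;  out {3}∪∅={3}
  n15('aabc'): parent n14 fail=18; on 'c' 18 → fail=19;  out {4}∪{0,7}={0,4,7}
  n10('cacdb'): parent n9 fail=0; on 'b' 0 → fail=1;  out {2}∪∅={2}

Text stream:
[0] read 'd'  n0⇒n0
[1] read 'b'  n0⇒n1
[2] read 'c'  n1⇒n2  emit P0@[1:2]
[3] read 'b'  n2⇒n1 (fail-walked)
[4] read 'b'  n1⇒n1 (fail-walked)
[5] read 'd'  n1⇒n0 (fail-walked)
[6] read 'b'  n0⇒n1
[7] read 'e'  n1⇒n16 (fail-walked)
[8] read 'a'  n16⇒n17  emit P5@[8:8],P6@[7:8]
[9] read 'a'  n17⇒n13 (fail-walked)  emit P5@[9:9]
[10] read 'b'  n13⇒n14
[11] read 'c'  n14⇒n15  emit P0@[10:11],P4@[8:11],P7@[9:11]
[12] read 'a'  n15⇒n7 (fail-walked)  emit P5@[12:12]
[13] read 'c'  n7⇒n8
[14] read 'e'  n8⇒n16 (fail-walked)
[15] read 'a'  n16⇒n17  emit P5@[15:15],P6@[14:15]
[16] read 'e'  n17⇒n4 (fail-walked)
[17] read 'b'  n4⇒n11
[18] read 'd'  n11⇒n12  emit P3@[15:18]
[19] read 'b'  n12⇒n1 (fail-walked)
[20] read 'c'  n1⇒n2  emit P0@[19:20]
[21] read 'd'  n2⇒n0 (fail-walked)
[22] read 'c'  n0⇒n6
[23] read 'a'  n6⇒n7  emit P5@[23:23]
[24] read 'a'  n7⇒n13 (fail-walked)  emit P5@[24:24]
[25] read 'b'  n13⇒n14
[26] read 'c'  n14⇒n15  emit P0@[25:26],P4@[23:26],P7@[24:26]
[27] read 'b'  n15⇒n1 (fail-walked)
[28] read 'c'  n1⇒n2  emit P0@[27:28]
[29] read 'a'  n2⇒n7 (fail-walked)  emit P5@[29:29]
[30] read 'e'  n7⇒n4 (fail-walked)
[31] read 'a'  n4⇒n5  emit P1@[29:31],P5@[31:31],P6@[30:31]
[32] read 'e'  n5⇒n4 (fail-walked)
[33] read 'd'  n4⇒n0 (fail-walked)
[34] read 'a'  n0⇒n3  emit P5@[34:34]
[35] read 'a'  n3⇒n13  emit P5@[35:35]
[36] read 'b'  n13⇒n14
[37] read 'c'  n14⇒n15  emit P0@[36:37],P4@[34:37],P7@[35:37]
[38] read 'a'  n15⇒n7 (fail-walked)  emit P5@[38:38]
[39] read 'b'  n7⇒n18 (fail-walked)

All matches (sorted): [[2,0],[8,5],[8,6],[9,5],[11,0],[11,4],[11,7],[12,5],[15,5],[15,6],[18,3],[20,0],[23,5],[24,5],[26,0],[26,4],[26,7],[28,0],[29,5],[31,1],[31,5],[31,6],[34,5],[35,5],[37,0],[37,4],[37,7],[38,5]]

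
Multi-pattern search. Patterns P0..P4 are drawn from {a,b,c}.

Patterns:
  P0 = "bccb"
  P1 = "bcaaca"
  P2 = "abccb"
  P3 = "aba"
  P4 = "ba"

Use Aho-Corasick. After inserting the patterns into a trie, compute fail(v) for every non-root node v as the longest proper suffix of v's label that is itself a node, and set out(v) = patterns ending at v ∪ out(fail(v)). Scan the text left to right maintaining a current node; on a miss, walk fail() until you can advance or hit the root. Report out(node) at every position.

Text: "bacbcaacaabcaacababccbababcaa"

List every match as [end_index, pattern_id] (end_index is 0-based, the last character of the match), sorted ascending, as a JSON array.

Construct AC machine:
Trie nodes:
  0='ε' goto a→9 b→1
  1='b' goto a→15 c→2
  2='bc' goto a→5 c→3
  3='bcc' goto b→4
  4='bccb' goto ·  ←P0
  5='bca' goto a→6
  6='bcaa' goto c→7
  7='bcaac' goto a→8
  8='bcaaca' goto ·  ←P1
  9='a' goto b→10
  10='ab' goto a→14 c→11
  11='abc' goto c→12
  12='abcc' goto b→13
  13='abccb' goto ·  ←P2
  14='aba' goto ·  ←P3
  15='ba' goto ·  ←P4

BFS fail/out derivation:
  fail(1) 'b': from fail(0)=0 chase 'b': 0 ⇒ 0;  out=∅∪out(0)=∅
  fail(9) 'a': from fail(0)=0 chase 'a': 0 ⇒ 0;  out=∅∪out(0)=∅
  fail(2) 'bc': from fail(1)=0 chase 'c': 0 ⇒ 0;  out=∅∪out(0)=∅
  fail(10) 'ab': from fail(9)=0 chase 'b': 0 ⇒ 1;  out=∅∪out(1)=∅
  fail(15) 'ba': from fail(1)=0 chase 'a': 0 ⇒ 9;  out={4}∪out(9)={4}
  fail(3) 'bcc': from fail(2)=0 chase 'c': 0 ⇒ 0;  out=∅∪out(0)=∅
  fail(5) 'bca': from fail(2)=0 chase 'a': 0 ⇒ 9;  out=∅∪out(9)=∅
  fail(11) 'abc': from fail(10)=1 chase 'c': 1 ⇒ 2;  out=∅∪out(2)=∅
  fail(14) 'aba': from fail(10)=1 chase 'a': 1 ⇒ 15;  out={3}∪out(15)={3,4}
  fail(4) 'bccb': from fail(3)=0 chase 'b': 0 ⇒ 1;  out={0}∪out(1)={0}
  fail(6) 'bcaa': from fail(5)=9 chase 'a': 9→0 ⇒ 9;  out=∅∪out(9)=∅
  fail(12) 'abcc': from fail(11)=2 chase 'c': 2 ⇒ 3;  out=∅∪out(3)=∅
  fail(7) 'bcaac': from fail(6)=9 chase 'c': 9→0 ⇒ 0;  out=∅∪out(0)=∅
  fail(13) 'abccb': from fail(12)=3 chase 'b': 3 ⇒ 4;  out={2}∪out(4)={0,2}
  fail(8) 'bcaaca': from fail(7)=0 chase 'a': 0 ⇒ 9;  out={1}∪out(9)={1}

Scan:
i=0 'b': node 0→1
i=1 'a': node 1→15  emit P4@[0:1]
i=2 'c': node 15→0 (via fail)
i=3 'b': node 0→1
i=4 'c': node 1→2
i=5 'a': node 2→5
i=6 'a': node 5→6
i=7 'c': node 6→7
i=8 'a': node 7→8  emit P1@[3:8]
i=9 'a': node 8→9 (via fail)
i=10 'b': node 9→10
i=11 'c': node 10→11
i=12 'a': node 11→5 (via fail)
i=13 'a': node 5→6
i=14 'c': node 6→7
i=15 'a': node 7→8  emit P1@[10:15]
i=16 'b': node 8→10 (via fail)
i=17 'a': node 10→14  emit P3@[15:17],P4@[16:17]
i=18 'b': node 14→10 (via fail)
i=19 'c': node 10→11
i=20 'c': node 11→12
i=21 'b': node 12→13  emit P0@[18:21],P2@[17:21]
i=22 'a': node 13→15 (via fail)  emit P4@[21:22]
i=23 'b': node 15→10 (via fail)
i=24 'a': node 10→14  emit P3@[22:24],P4@[23:24]
i=25 'b': node 14→10 (via fail)
i=26 'c': node 10→11
i=27 'a': node 11→5 (via fail)
i=28 'a': node 5→6

All matches (sorted): [[1,4],[8,1],[15,1],[17,3],[17,4],[21,0],[21,2],[22,4],[24,3],[24,4]]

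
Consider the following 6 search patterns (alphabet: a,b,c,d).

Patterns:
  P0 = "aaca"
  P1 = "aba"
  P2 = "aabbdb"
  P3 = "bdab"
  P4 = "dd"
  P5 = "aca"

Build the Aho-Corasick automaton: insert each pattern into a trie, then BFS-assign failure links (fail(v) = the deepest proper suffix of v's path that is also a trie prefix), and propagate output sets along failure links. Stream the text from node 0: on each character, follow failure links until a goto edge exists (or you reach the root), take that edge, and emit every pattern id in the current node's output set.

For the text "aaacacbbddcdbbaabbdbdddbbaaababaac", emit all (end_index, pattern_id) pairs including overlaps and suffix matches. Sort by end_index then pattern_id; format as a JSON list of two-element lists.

Construct AC machine:
Trie nodes:
  n0 'ε': a→1 b→11 d→15
  n1 'a': a→2 b→5 c→17
  n2 'aa': b→7 c→3
  n3 'aac': a→4
  n4 'aaca': ·  ←P0
  n5 'ab': a→6
  n6 'aba': ·  ←P1
  n7 'aab': b→8
  n8 'aabb': d→9
  n9 'aabbd': b→10
  n10 'aabbdb': ·  ←P2
  n11 'b': d→12
  n12 'bd': a→13
  n13 'bda': b→14
  n14 'bdab': ·  ←P3
  n15 'd': d→16
  n16 'dd': ·  ←P4
  n17 'ac': a→18
  n18 'aca': ·  ←P5

Failure links (BFS by depth):
  n1('a'): parent n0 fail=0; on 'a' 0 → fail=0;  out ∅∪∅=∅
  n11('b'): parent n0 fail=0; on 'b' 0 → fail=0;  out ∅∪∅=∅
  n15('d'): parent n0 fail=0; on 'd' 0 → fail=0;  out ∅∪∅=∅
  n2('aa'): parent n1 fail=0; on 'a' 0 → fail=1;  out ∅∪∅=∅
  n5('ab'): parent n1 fail=0; on 'b' 0 → fail=11;  out ∅∪∅=∅
  n12('bd'): parent n11 fail=0; on 'd' 0 → fail=15;  out ∅∪∅=∅
  n16('dd'): parent n15 fail=0; on 'd' 0 → fail=15;  out {4}∪∅={4}
  n17('ac'): parent n1 fail=0; on 'c' 0 → fail=0;  out ∅∪∅=∅
  n3('aac'): parent n2 fail=1; on 'c' 1 → fail=17;  out ∅∪∅=∅
  n6('aba'): parent n5 fail=11; on 'a' 11→0 → fail=1;  out {1}∪∅={1}
  n7('aab'): parent n2 fail=1; on 'b' 1 → fail=5;  out ∅∪∅=∅
  n13('bda'): parent n12 fail=15; on 'a' 15→0 → fail=1;  out ∅∪∅=∅
  n18('aca'): parent n17 fail=0; on 'a' 0 → fail=1;  out {5}∪∅={5}
  n4('aaca'): parent n3 fail=17; on 'a' 17 → fail=18;  out {0}∪{5}={0,5}
  n8('aabb'): parent n7 fail=5; on 'b' 5→11→0 → fail=11;  out ∅∪∅=∅
  n14('bdab'): parent n13 fail=1; on 'b' 1 → fail=5;  out {3}∪∅={3}
  n9('aabbd'): parent n8 fail=11; on 'd' 11 → fail=12;  out ∅∪∅=∅
  n10('aabbdb'): parent n9 fail=12; on 'b' 12→15→0 → fail=11;  out {2}∪∅={2}

Run:
[0] read 'a'  n0⇒n1
[1] read 'a'  n1⇒n2
[2] read 'a'  n2⇒n2 (via fail)
[3] read 'c'  n2⇒n3
[4] read 'a'  n3⇒n4  ** P0@[1:4],P5@[2:4]
[5] read 'c'  n4⇒n17 (via fail)
[6] read 'b'  n17⇒n11 (via fail)
[7] read 'b'  n11⇒n11 (via fail)
[8] read 'd'  n11⇒n12
[9] read 'd'  n12⇒n16 (via fail)  ** P4@[8:9]
[10] read 'c'  n16⇒n0 (via fail)
[11] read 'd'  n0⇒n15
[12] read 'b'  n15⇒n11 (via fail)
[13] read 'b'  n11⇒n11 (via fail)
[14] read 'a'  n11⇒n1 (via fail)
[15] read 'a'  n1⇒n2
[16] read 'b'  n2⇒n7
[17] read 'b'  n7⇒n8
[18] read 'd'  n8⇒n9
[19] read 'b'  n9⇒n10  ** P2@[14:19]
[20] read 'd'  n10⇒n12 (via fail)
[21] read 'd'  n12⇒n16 (via fail)  ** P4@[20:21]
[22] read 'd'  n16⇒n16 (via fail)  ** P4@[21:22]
[23] read 'b'  n16⇒n11 (via fail)
[24] read 'b'  n11⇒n11 (via fail)
[25] read 'a'  n11⇒n1 (via fail)
[26] read 'a'  n1⇒n2
[27] read 'a'  n2⇒n2 (via fail)
[28] read 'b'  n2⇒n7
[29] read 'a'  n7⇒n6 (via fail)  ** P1@[27:29]
[30] read 'b'  n6⇒n5 (via fail)
[31] read 'a'  n5⇒n6  ** P1@[29:31]
[32] read 'a'  n6⇒n2 (via fail)
[33] read 'c'  n2⇒n3

Result: [[4,0],[4,5],[9,4],[19,2],[21,4],[22,4],[29,1],[31,1]]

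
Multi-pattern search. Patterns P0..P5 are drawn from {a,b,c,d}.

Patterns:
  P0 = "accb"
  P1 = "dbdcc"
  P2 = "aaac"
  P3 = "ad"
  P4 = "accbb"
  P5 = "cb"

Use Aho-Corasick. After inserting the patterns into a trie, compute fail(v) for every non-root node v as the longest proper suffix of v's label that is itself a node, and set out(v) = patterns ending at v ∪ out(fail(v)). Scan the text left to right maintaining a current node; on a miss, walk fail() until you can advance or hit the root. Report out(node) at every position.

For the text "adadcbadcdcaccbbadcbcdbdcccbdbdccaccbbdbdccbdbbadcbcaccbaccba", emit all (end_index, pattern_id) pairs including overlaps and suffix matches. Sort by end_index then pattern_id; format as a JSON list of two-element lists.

Construct AC machine:
Trie (insert patterns):
  0='ε' goto a→1 c→15 d→5
  1='a' goto a→10 c→2 d→13
  2='ac' goto c→3
  3='acc' goto b→4
  4='accb' goto b→14  [P0 ends]
  5='d' goto b→6
  6='db' goto d→7
  7='dbd' goto c→8
  8='dbdc' goto c→9
  9='dbdcc' goto ·  [P1 ends]
  10='aa' goto a→11
  11='aaa' goto c→12
  12='aaac' goto ·  [P2 ends]
  13='ad' goto ·  [P3 ends]
  14='accbb' goto ·  [P4 ends]
  15='c' goto b→16
  16='cb' goto ·  [P5 ends]

Failure links (BFS by depth):
  fail(1) 'a': from fail(0)=0 chase 'a': 0 ⇒ 0;  out=∅∪out(0)=∅
  fail(5) 'd': from fail(0)=0 chase 'd': 0 ⇒ 0;  out=∅∪out(0)=∅
  fail(15) 'c': from fail(0)=0 chase 'c': 0 ⇒ 0;  out=∅∪out(0)=∅
  fail(2) 'ac': from fail(1)=0 chase 'c': 0 ⇒ 15;  out=∅∪out(15)=∅
  fail(6) 'db': from fail(5)=0 chase 'b': 0 ⇒ 0;  out=∅∪out(0)=∅
  fail(10) 'aa': from fail(1)=0 chase 'a': 0 ⇒ 1;  out=∅∪out(1)=∅
  fail(13) 'ad': from fail(1)=0 chase 'd': 0 ⇒ 5;  out={3}∪out(5)={3}
  fail(16) 'cb': from fail(15)=0 chase 'b': 0 ⇒ 0;  out={5}∪out(0)={5}
  fail(3) 'acc': from fail(2)=15 chase 'c': 15→0 ⇒ 15;  out=∅∪out(15)=∅
  fail(7) 'dbd': from fail(6)=0 chase 'd': 0 ⇒ 5;  out=∅∪out(5)=∅
  fail(11) 'aaa': from fail(10)=1 chase 'a': 1 ⇒ 10;  out=∅∪out(10)=∅
  fail(4) 'accb': from fail(3)=15 chase 'b': 15 ⇒ 16;  out={0}∪out(16)={0,5}
  fail(8) 'dbdc': from fail(7)=5 chase 'c': 5→0 ⇒ 15;  out=∅∪out(15)=∅
  fail(12) 'aaac': from fail(11)=10 chase 'c': 10→1 ⇒ 2;  out={2}∪out(2)={2}
  fail(9) 'dbdcc': from fail(8)=15 chase 'c': 15→0 ⇒ 15;  out={1}∪out(15)={1}
  fail(14) 'accbb': from fail(4)=16 chase 'b': 16→0 ⇒ 0;  out={4}∪out(0)={4}

Text stream:
i=0 'a': node 0→1
i=1 'd': node 1→13  ** P3@[0:1]
i=2 'a': node 13→1 ·f
i=3 'd': node 1→13  ** P3@[2:3]
i=4 'c': node 13→15 ·f
i=5 'b': node 15→16  ** P5@[4:5]
i=6 'a': node 16→1 ·f
i=7 'd': node 1→13  ** P3@[6:7]
i=8 'c': node 13→15 ·f
i=9 'd': node 15→5 ·f
i=10 'c': node 5→15 ·f
i=11 'a': node 15→1 ·f
i=12 'c': node 1→2
i=13 'c': node 2→3
i=14 'b': node 3→4  ** P0@[11:14],P5@[13:14]
i=15 'b': node 4→14  ** P4@[11:15]
i=16 'a': node 14→1 ·f
i=17 'd': node 1→13  ** P3@[16:17]
i=18 'c': node 13→15 ·f
i=19 'b': node 15→16  ** P5@[18:19]
i=20 'c': node 16→15 ·f
i=21 'd': node 15→5 ·f
i=22 'b': node 5→6
i=23 'd': node 6→7
i=24 'c': node 7→8
i=25 'c': node 8→9  ** P1@[21:25]
i=26 'c': node 9→15 ·f
i=27 'b': node 15→16  ** P5@[26:27]
i=28 'd': node 16→5 ·f
i=29 'b': node 5→6
i=30 'd': node 6→7
i=31 'c': node 7→8
i=32 'c': node 8→9  ** P1@[28:32]
i=33 'a': node 9→1 ·f
i=34 'c': node 1→2
i=35 'c': node 2→3
i=36 'b': node 3→4  ** P0@[33:36],P5@[35:36]
i=37 'b': node 4→14  ** P4@[33:37]
i=38 'd': node 14→5 ·f
i=39 'b': node 5→6
i=40 'd': node 6→7
i=41 'c': node 7→8
i=42 'c': node 8→9  ** P1@[38:42]
i=43 'b': node 9→16 ·f  ** P5@[42:43]
i=44 'd': node 16→5 ·f
i=45 'b': node 5→6
i=46 'b': node 6→0 ·f
i=47 'a': node 0→1
i=48 'd': node 1→13  ** P3@[47:48]
i=49 'c': node 13→15 ·f
i=50 'b': node 15→16  ** P5@[49:50]
i=51 'c': node 16→15 ·f
i=52 'a': node 15→1 ·f
i=53 'c': node 1→2
i=54 'c': node 2→3
i=55 'b': node 3→4  ** P0@[52:55],P5@[54:55]
i=56 'a': node 4→1 ·f
i=57 'c': node 1→2
i=58 'c': node 2→3
i=59 'b': node 3→4  ** P0@[56:59],P5@[58:59]
i=60 'a': node 4→1 ·f

Result: [[1,3],[3,3],[5,5],[7,3],[14,0],[14,5],[15,4],[17,3],[19,5],[25,1],[27,5],[32,1],[36,0],[36,5],[37,4],[42,1],[43,5],[48,3],[50,5],[55,0],[55,5],[59,0],[59,5]]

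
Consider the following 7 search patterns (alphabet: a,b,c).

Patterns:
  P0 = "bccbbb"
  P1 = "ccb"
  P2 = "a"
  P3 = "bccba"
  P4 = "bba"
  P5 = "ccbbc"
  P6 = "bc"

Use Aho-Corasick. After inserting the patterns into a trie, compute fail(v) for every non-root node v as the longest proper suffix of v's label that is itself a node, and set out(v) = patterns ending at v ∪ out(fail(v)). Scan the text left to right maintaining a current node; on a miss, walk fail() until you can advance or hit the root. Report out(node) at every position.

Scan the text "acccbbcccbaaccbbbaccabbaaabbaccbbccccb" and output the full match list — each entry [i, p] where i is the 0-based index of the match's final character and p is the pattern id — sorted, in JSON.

Build:
Trie (insert patterns):
  0='ε' goto a→10 b→1 c→7
  1='b' goto b→12 c→2
  2='bc' goto c→3  ←P6
  3='bcc' goto b→4
  4='bccb' goto a→11 b→5
  5='bccbb' goto b→6
  6='bccbbb' goto ·  ←P0
  7='c' goto c→8
  8='cc' goto b→9
  9='ccb' goto b→14  ←P1
  10='a' goto ·  ←P2
  11='bccba' goto ·  ←P3
  12='bb' goto a→13
  13='bba' goto ·  ←P4
  14='ccbb' goto c→15
  15='ccbbc' goto ·  ←P5

BFS fail/out derivation:
  n1('b'): parent n0 fail=0; on 'b' 0 → fail=0;  out ∅∪∅=∅
  n7('c'): parent n0 fail=0; on 'c' 0 → fail=0;  out ∅∪∅=∅
  n10('a'): parent n0 fail=0; on 'a' 0 → fail=0;  out {2}∪∅={2}
  n2('bc'): parent n1 fail=0; on 'c' 0 → fail=7;  out {6}∪∅={6}
  n8('cc'): parent n7 fail=0; on 'c' 0 → fail=7;  out ∅∪∅=∅
  n12('bb'): parent n1 fail=0; on 'b' 0 → fail=1;  out ∅∪∅=∅
  n3('bcc'): parent n2 fail=7; on 'c' 7 → fail=8;  out ∅∪∅=∅
  n9('ccb'): parent n8 fail=7; on 'b' 7→0 → fail=1;  out {1}∪∅={1}
  n13('bba'): parent n12 fail=1; on 'a' 1→0 → fail=10;  out {4}∪{2}={2,4}
  n4('bccb'): parent n3 fail=8; on 'b' 8 → fail=9;  out ∅∪{1}={1}
  n14('ccbb'): parent n9 fail=1; on 'b' 1 → fail=12;  out ∅∪∅=∅
  n5('bccbb'): parent n4 fail=9; on 'b' 9 → fail=14;  out ∅∪∅=∅
  n11('bccba'): parent n4 fail=9; on 'a' 9→1→0 → fail=10;  out {3}∪{2}={2,3}
  n15('ccbbc'): parent n14 fail=12; on 'c' 12→1 → fail=2;  out {5}∪{6}={5,6}
  n6('bccbbb'): parent n5 fail=14; on 'b' 14→12→1 → fail=12;  out {0}∪∅={0}

Text stream:
pos 0 'a': at 10  → match P2@[0:0]
pos 1 'c': at 7 (fail-walked)
pos 2 'c': at 8
pos 3 'c': at 8 (fail-walked)
pos 4 'b': at 9  → match P1@[2:4]
pos 5 'b': at 14
pos 6 'c': at 15  → match P5@[2:6],P6@[5:6]
pos 7 'c': at 3 (fail-walked)
pos 8 'c': at 8 (fail-walked)
pos 9 'b': at 9  → match P1@[7:9]
pos 10 'a': at 10 (fail-walked)  → match P2@[10:10]
pos 11 'a': at 10 (fail-walked)  → match P2@[11:11]
pos 12 'c': at 7 (fail-walked)
pos 13 'c': at 8
pos 14 'b': at 9  → match P1@[12:14]
pos 15 'b': at 14
pos 16 'b': at 12 (fail-walked)
pos 17 'a': at 13  → match P2@[17:17],P4@[15:17]
pos 18 'c': at 7 (fail-walked)
pos 19 'c': at 8
pos 20 'a': at 10 (fail-walked)  → match P2@[20:20]
pos 21 'b': at 1 (fail-walked)
pos 22 'b': at 12
pos 23 'a': at 13  → match P2@[23:23],P4@[21:23]
pos 24 'a': at 10 (fail-walked)  → match P2@[24:24]
pos 25 'a': at 10 (fail-walked)  → match P2@[25:25]
pos 26 'b': at 1 (fail-walked)
pos 27 'b': at 12
pos 28 'a': at 13  → match P2@[28:28],P4@[26:28]
pos 29 'c': at 7 (fail-walked)
pos 30 'c': at 8
pos 31 'b': at 9  → match P1@[29:31]
pos 32 'b': at 14
pos 33 'c': at 15  → match P5@[29:33],P6@[32:33]
pos 34 'c': at 3 (fail-walked)
pos 35 'c': at 8 (fail-walked)
pos 36 'c': at 8 (fail-walked)
pos 37 'b': at 9  → match P1@[35:37]

All matches (sorted): [[0,2],[4,1],[6,5],[6,6],[9,1],[10,2],[11,2],[14,1],[17,2],[17,4],[20,2],[23,2],[23,4],[24,2],[25,2],[28,2],[28,4],[31,1],[33,5],[33,6],[37,1]]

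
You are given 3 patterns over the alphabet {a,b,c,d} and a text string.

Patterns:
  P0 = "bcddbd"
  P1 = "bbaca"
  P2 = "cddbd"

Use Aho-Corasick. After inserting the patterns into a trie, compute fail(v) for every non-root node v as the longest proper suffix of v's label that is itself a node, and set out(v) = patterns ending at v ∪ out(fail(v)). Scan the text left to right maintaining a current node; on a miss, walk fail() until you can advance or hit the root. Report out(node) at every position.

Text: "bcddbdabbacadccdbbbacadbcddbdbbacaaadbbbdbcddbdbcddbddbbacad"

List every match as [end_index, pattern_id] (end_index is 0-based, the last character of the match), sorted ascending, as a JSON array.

Construct AC machine:
Trie nodes:
  0='ε' goto b→1 c→11
  1='b' goto b→7 c→2
  2='bc' goto d→3
  3='bcd' goto d→4
  4='bcdd' goto b→5
  5='bcddb' goto d→6
  6='bcddbd' goto ·  [P0 ends]
  7='bb' goto a→8
  8='bba' goto c→9
  9='bbac' goto a→10
  10='bbaca' goto ·  [P1 ends]
  11='c' goto d→12
  12='cd' goto d→13
  13='cdd' goto b→14
  14='cddb' goto d→15
  15='cddbd' goto ·  [P2 ends]

BFS fail/out derivation:
  fail(1) 'b': from fail(0)=0 chase 'b': 0 ⇒ 0;  out=∅∪out(0)=∅
  fail(11) 'c': from fail(0)=0 chase 'c': 0 ⇒ 0;  out=∅∪out(0)=∅
  fail(2) 'bc': from fail(1)=0 chase 'c': 0 ⇒ 11;  out=∅∪out(11)=∅
  fail(7) 'bb': from fail(1)=0 chase 'b': 0 ⇒ 1;  out=∅∪out(1)=∅
  fail(12) 'cd': from fail(11)=0 chase 'd': 0 ⇒ 0;  out=∅∪out(0)=∅
  fail(3) 'bcd': from fail(2)=11 chase 'd': 11 ⇒ 12;  out=∅∪out(12)=∅
  fail(8) 'bba': from fail(7)=1 chase 'a': 1→0 ⇒ 0;  out=∅∪out(0)=∅
  fail(13) 'cdd': from fail(12)=0 chase 'd': 0 ⇒ 0;  out=∅∪out(0)=∅
  fail(4) 'bcdd': from fail(3)=12 chase 'd': 12 ⇒ 13;  out=∅∪out(13)=∅
  fail(9) 'bbac': from fail(8)=0 chase 'c': 0 ⇒ 11;  out=∅∪out(11)=∅
  fail(14) 'cddb': from fail(13)=0 chase 'b': 0 ⇒ 1;  out=∅∪out(1)=∅
  fail(5) 'bcddb': from fail(4)=13 chase 'b': 13 ⇒ 14;  out=∅∪out(14)=∅
  fail(10) 'bbaca': from fail(9)=11 chase 'a': 11→0 ⇒ 0;  out={1}∪out(0)={1}
  fail(15) 'cddbd': from fail(14)=1 chase 'd': 1→0 ⇒ 0;  out={2}∪out(0)={2}
  fail(6) 'bcddbd': from fail(5)=14 chase 'd': 14 ⇒ 15;  out={0}∪out(15)={0,2}

Run:
pos 0 'b': at 1
pos 1 'c': at 2
pos 2 'd': at 3
pos 3 'd': at 4
pos 4 'b': at 5
pos 5 'd': at 6  → match P0@[0:5],P2@[1:5]
pos 6 'a': at 0 (via fail)
pos 7 'b': at 1
pos 8 'b': at 7
pos 9 'a': at 8
pos 10 'c': at 9
pos 11 'a': at 10  → match P1@[7:11]
pos 12 'd': at 0 (via fail)
pos 13 'c': at 11
pos 14 'c': at 11 (via fail)
pos 15 'd': at 12
pos 16 'b': at 1 (via fail)
pos 17 'b': at 7
pos 18 'b': at 7 (via fail)
pos 19 'a': at 8
pos 20 'c': at 9
pos 21 'a': at 10  → match P1@[17:21]
pos 22 'd': at 0 (via fail)
pos 23 'b': at 1
pos 24 'c': at 2
pos 25 'd': at 3
pos 26 'd': at 4
pos 27 'b': at 5
pos 28 'd': at 6  → match P0@[23:28],P2@[24:28]
pos 29 'b': at 1 (via fail)
pos 30 'b': at 7
pos 31 'a': at 8
pos 32 'c': at 9
pos 33 'a': at 10  → match P1@[29:33]
pos 34 'a': at 0 (via fail)
pos 35 'a': at 0
pos 36 'd': at 0
pos 37 'b': at 1
pos 38 'b': at 7
pos 39 'b': at 7 (via fail)
pos 40 'd': at 0 (via fail)
pos 41 'b': at 1
pos 42 'c': at 2
pos 43 'd': at 3
pos 44 'd': at 4
pos 45 'b': at 5
pos 46 'd': at 6  → match P0@[41:46],P2@[42:46]
pos 47 'b': at 1 (via fail)
pos 48 'c': at 2
pos 49 'd': at 3
pos 50 'd': at 4
pos 51 'b': at 5
pos 52 'd': at 6  → match P0@[47:52],P2@[48:52]
pos 53 'd': at 0 (via fail)
pos 54 'b': at 1
pos 55 'b': at 7
pos 56 'a': at 8
pos 57 'c': at 9
pos 58 'a': at 10  → match P1@[54:58]
pos 59 'd': at 0 (via fail)

Matches: [[5,0],[5,2],[11,1],[21,1],[28,0],[28,2],[33,1],[46,0],[46,2],[52,0],[52,2],[58,1]]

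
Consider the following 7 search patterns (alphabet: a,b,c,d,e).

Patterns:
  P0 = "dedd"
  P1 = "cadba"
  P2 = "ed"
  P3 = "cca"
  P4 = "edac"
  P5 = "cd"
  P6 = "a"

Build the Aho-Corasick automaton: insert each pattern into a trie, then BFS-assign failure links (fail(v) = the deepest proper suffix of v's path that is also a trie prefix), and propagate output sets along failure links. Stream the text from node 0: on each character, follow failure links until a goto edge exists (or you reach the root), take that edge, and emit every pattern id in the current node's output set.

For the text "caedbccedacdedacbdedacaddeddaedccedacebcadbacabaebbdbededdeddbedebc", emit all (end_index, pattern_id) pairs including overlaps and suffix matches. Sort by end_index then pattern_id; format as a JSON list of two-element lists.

Build:
Trie (insert patterns):
  n0 'ε': a→17 c→5 d→1 e→10
  n1 'd': e→2
  n2 'de': d→3
  n3 'ded': d→4
  n4 'dedd': ·  ←P0
  n5 'c': a→6 c→12 d→16
  n6 'ca': d→7
  n7 'cad': b→8
  n8 'cadb': a→9
  n9 'cadba': ·  ←P1
  n10 'e': d→11
  n11 'ed': a→14  ←P2
  n12 'cc': a→13
  n13 'cca': ·  ←P3
  n14 'eda': c→15
  n15 'edac': ·  ←P4
  n16 'cd': ·  ←P5
  n17 'a': ·  ←P6

BFS fail/out derivation:
  fail(1) 'd': from fail(0)=0 chase 'd': 0 ⇒ 0;  out=∅∪out(0)=∅
  fail(5) 'c': from fail(0)=0 chase 'c': 0 ⇒ 0;  out=∅∪out(0)=∅
  fail(10) 'e': from fail(0)=0 chase 'e': 0 ⇒ 0;  out=∅∪out(0)=∅
  fail(17) 'a': from fail(0)=0 chase 'a': 0 ⇒ 0;  out={6}∪out(0)={6}
  fail(2) 'de': from fail(1)=0 chase 'e': 0 ⇒ 10;  out=∅∪out(10)=∅
  fail(6) 'ca': from fail(5)=0 chase 'a': 0 ⇒ 17;  out=∅∪out(17)={6}
  fail(11) 'ed': from fail(10)=0 chase 'd': 0 ⇒ 1;  out={2}∪out(1)={2}
  fail(12) 'cc': from fail(5)=0 chase 'c': 0 ⇒ 5;  out=∅∪out(5)=∅
  fail(16) 'cd': from fail(5)=0 chase 'd': 0 ⇒ 1;  out={5}∪out(1)={5}
  fail(3) 'ded': from fail(2)=10 chase 'd': 10 ⇒ 11;  out=∅∪out(11)={2}
  fail(7) 'cad': from fail(6)=17 chase 'd': 17→0 ⇒ 1;  out=∅∪out(1)=∅
  fail(13) 'cca': from fail(12)=5 chase 'a': 5 ⇒ 6;  out={3}∪out(6)={3,6}
  fail(14) 'eda': from fail(11)=1 chase 'a': 1→0 ⇒ 17;  out=∅∪out(17)={6}
  fail(4) 'dedd': from fail(3)=11 chase 'd': 11→1→0 ⇒ 1;  out={0}∪out(1)={0}
  fail(8) 'cadb': from fail(7)=1 chase 'b': 1→0 ⇒ 0;  out=∅∪out(0)=∅
  fail(15) 'edac': from fail(14)=17 chase 'c': 17→0 ⇒ 5;  out={4}∪out(5)={4}
  fail(9) 'cadba': from fail(8)=0 chase 'a': 0 ⇒ 17;  out={1}∪out(17)={1,6}

Run:
[0] read 'c'  n0⇒n5
[1] read 'a'  n5⇒n6  ** P6@[1:1]
[2] read 'e'  n6⇒n10 ·f
[3] read 'd'  n10⇒n11  ** P2@[2:3]
[4] read 'b'  n11⇒n0 ·f
[5] read 'c'  n0⇒n5
[6] read 'c'  n5⇒n12
[7] read 'e'  n12⇒n10 ·f
[8] read 'd'  n10⇒n11  ** P2@[7:8]
[9] read 'a'  n11⇒n14  ** P6@[9:9]
[10] read 'c'  n14⇒n15  ** P4@[7:10]
[11] read 'd'  n15⇒n16 ·f  ** P5@[10:11]
[12] read 'e'  n16⇒n2 ·f
[13] read 'd'  n2⇒n3  ** P2@[12:13]
[14] read 'a'  n3⇒n14 ·f  ** P6@[14:14]
[15] read 'c'  n14⇒n15  ** P4@[12:15]
[16] read 'b'  n15⇒n0 ·f
[17] read 'd'  n0⇒n1
[18] read 'e'  n1⇒n2
[19] read 'd'  n2⇒n3  ** P2@[18:19]
[20] read 'a'  n3⇒n14 ·f  ** P6@[20:20]
[21] read 'c'  n14⇒n15  ** P4@[18:21]
[22] read 'a'  n15⇒n6 ·f  ** P6@[22:22]
[23] read 'd'  n6⇒n7
[24] read 'd'  n7⇒n1 ·f
[25] read 'e'  n1⇒n2
[26] read 'd'  n2⇒n3  ** P2@[25:26]
[27] read 'd'  n3⇒n4  ** P0@[24:27]
[28] read 'a'  n4⇒n17 ·f  ** P6@[28:28]
[29] read 'e'  n17⇒n10 ·f
[30] read 'd'  n10⇒n11  ** P2@[29:30]
[31] read 'c'  n11⇒n5 ·f
[32] read 'c'  n5⇒n12
[33] read 'e'  n12⇒n10 ·f
[34] read 'd'  n10⇒n11  ** P2@[33:34]
[35] read 'a'  n11⇒n14  ** P6@[35:35]
[36] read 'c'  n14⇒n15  ** P4@[33:36]
[37] read 'e'  n15⇒n10 ·f
[38] read 'b'  n10⇒n0 ·f
[39] read 'c'  n0⇒n5
[40] read 'a'  n5⇒n6  ** P6@[40:40]
[41] read 'd'  n6⇒n7
[42] read 'b'  n7⇒n8
[43] read 'a'  n8⇒n9  ** P1@[39:43],P6@[43:43]
[44] read 'c'  n9⇒n5 ·f
[45] read 'a'  n5⇒n6  ** P6@[45:45]
[46] read 'b'  n6⇒n0 ·f
[47] read 'a'  n0⇒n17  ** P6@[47:47]
[48] read 'e'  n17⇒n10 ·f
[49] read 'b'  n10⇒n0 ·f
[50] read 'b'  n0⇒n0
[51] read 'd'  n0⇒n1
[52] read 'b'  n1⇒n0 ·f
[53] read 'e'  n0⇒n10
[54] read 'd'  n10⇒n11  ** P2@[53:54]
[55] read 'e'  n11⇒n2 ·f
[56] read 'd'  n2⇒n3  ** P2@[55:56]
[57] read 'd'  n3⇒n4  ** P0@[54:57]
[58] read 'e'  n4⇒n2 ·f
[59] read 'd'  n2⇒n3  ** P2@[58:59]
[60] read 'd'  n3⇒n4  ** P0@[57:60]
[61] read 'b'  n4⇒n0 ·f
[62] read 'e'  n0⇒n10
[63] read 'd'  n10⇒n11  ** P2@[62:63]
[64] read 'e'  n11⇒n2 ·f
[65] read 'b'  n2⇒n0 ·f
[66] read 'c'  n0⇒n5

Matches: [[1,6],[3,2],[8,2],[9,6],[10,4],[11,5],[13,2],[14,6],[15,4],[19,2],[20,6],[21,4],[22,6],[26,2],[27,0],[28,6],[30,2],[34,2],[35,6],[36,4],[40,6],[43,1],[43,6],[45,6],[47,6],[54,2],[56,2],[57,0],[59,2],[60,0],[63,2]]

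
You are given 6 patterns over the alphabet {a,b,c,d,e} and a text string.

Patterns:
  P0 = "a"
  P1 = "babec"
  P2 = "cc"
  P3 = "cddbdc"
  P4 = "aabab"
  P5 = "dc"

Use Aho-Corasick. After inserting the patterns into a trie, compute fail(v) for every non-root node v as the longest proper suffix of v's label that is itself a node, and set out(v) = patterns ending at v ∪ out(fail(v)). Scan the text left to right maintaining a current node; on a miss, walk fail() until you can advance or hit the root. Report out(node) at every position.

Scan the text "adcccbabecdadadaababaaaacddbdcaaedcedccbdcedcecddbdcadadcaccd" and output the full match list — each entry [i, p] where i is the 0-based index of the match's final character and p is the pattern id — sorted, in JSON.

Build automaton:
Trie (insert patterns):
  0='ε' goto a→1 b→2 c→7 d→18
  1='a' goto a→14  [P0 ends]
  2='b' goto a→3
  3='ba' goto b→4
  4='bab' goto e→5
  5='babe' goto c→6
  6='babec' goto ·  [P1 ends]
  7='c' goto c→8 d→9
  8='cc' goto ·  [P2 ends]
  9='cd' goto d→10
  10='cdd' goto b→11
  11='cddb' goto d→12
  12='cddbd' goto c→13
  13='cddbdc' goto ·  [P3 ends]
  14='aa' goto b→15
  15='aab' goto a→16
  16='aaba' goto b→17
  17='aabab' goto ·  [P4 ends]
  18='d' goto c→19
  19='dc' goto ·  [P5 ends]

BFS fail/out derivation:
  fail(1) 'a': from fail(0)=0 chase 'a': 0 ⇒ 0;  out={0}∪out(0)={0}
  fail(2) 'b': from fail(0)=0 chase 'b': 0 ⇒ 0;  out=∅∪out(0)=∅
  fail(7) 'c': from fail(0)=0 chase 'c': 0 ⇒ 0;  out=∅∪out(0)=∅
  fail(18) 'd': from fail(0)=0 chase 'd': 0 ⇒ 0;  out=∅∪out(0)=∅
  fail(3) 'ba': from fail(2)=0 chase 'a': 0 ⇒ 1;  out=∅∪out(1)={0}
  fail(8) 'cc': from fail(7)=0 chase 'c': 0 ⇒ 7;  out={2}∪out(7)={2}
  fail(9) 'cd': from fail(7)=0 chase 'd': 0 ⇒ 18;  out=∅∪out(18)=∅
  fail(14) 'aa': from fail(1)=0 chase 'a': 0 ⇒ 1;  out=∅∪out(1)={0}
  fail(19) 'dc': from fail(18)=0 chase 'c': 0 ⇒ 7;  out={5}∪out(7)={5}
  fail(4) 'bab': from fail(3)=1 chase 'b': 1→0 ⇒ 2;  out=∅∪out(2)=∅
  fail(10) 'cdd': from fail(9)=18 chase 'd': 18→0 ⇒ 18;  out=∅∪out(18)=∅
  fail(15) 'aab': from fail(14)=1 chase 'b': 1→0 ⇒ 2;  out=∅∪out(2)=∅
  fail(5) 'babe': from fail(4)=2 chase 'e': 2→0 ⇒ 0;  out=∅∪out(0)=∅
  fail(11) 'cddb': from fail(10)=18 chase 'b': 18→0 ⇒ 2;  out=∅∪out(2)=∅
  fail(16) 'aaba': from fail(15)=2 chase 'a': 2 ⇒ 3;  out=∅∪out(3)={0}
  fail(6) 'babec': from fail(5)=0 chase 'c': 0 ⇒ 7;  out={1}∪out(7)={1}
  fail(12) 'cddbd': from fail(11)=2 chase 'd': 2→0 ⇒ 18;  out=∅∪out(18)=∅
  fail(17) 'aabab': from fail(16)=3 chase 'b': 3 ⇒ 4;  out={4}∪out(4)={4}
  fail(13) 'cddbdc': from fail(12)=18 chase 'c': 18 ⇒ 19;  out={3}∪out(19)={3,5}

Scan:
i=0 'a': node 0→1  ** P0@[0:0]
i=1 'd': node 1→18 (fail-walked)
i=2 'c': node 18→19  ** P5@[1:2]
i=3 'c': node 19→8 (fail-walked)  ** P2@[2:3]
i=4 'c': node 8→8 (fail-walked)  ** P2@[3:4]
i=5 'b': node 8→2 (fail-walked)
i=6 'a': node 2→3  ** P0@[6:6]
i=7 'b': node 3→4
i=8 'e': node 4→5
i=9 'c': node 5→6  ** P1@[5:9]
i=10 'd': node 6→9 (fail-walked)
i=11 'a': node 9→1 (fail-walked)  ** P0@[11:11]
i=12 'd': node 1→18 (fail-walked)
i=13 'a': node 18→1 (fail-walked)  ** P0@[13:13]
i=14 'd': node 1→18 (fail-walked)
i=15 'a': node 18→1 (fail-walked)  ** P0@[15:15]
i=16 'a': node 1→14  ** P0@[16:16]
i=17 'b': node 14→15
i=18 'a': node 15→16  ** P0@[18:18]
i=19 'b': node 16→17  ** P4@[15:19]
i=20 'a': node 17→3 (fail-walked)  ** P0@[20:20]
i=21 'a': node 3→14 (fail-walked)  ** P0@[21:21]
i=22 'a': node 14→14 (fail-walked)  ** P0@[22:22]
i=23 'a': node 14→14 (fail-walked)  ** P0@[23:23]
i=24 'c': node 14→7 (fail-walked)
i=25 'd': node 7→9
i=26 'd': node 9→10
i=27 'b': node 10→11
i=28 'd': node 11→12
i=29 'c': node 12→13  ** P3@[24:29],P5@[28:29]
i=30 'a': node 13→1 (fail-walked)  ** P0@[30:30]
i=31 'a': node 1→14  ** P0@[31:31]
i=32 'e': node 14→0 (fail-walked)
i=33 'd': node 0→18
i=34 'c': node 18→19  ** P5@[33:34]
i=35 'e': node 19→0 (fail-walked)
i=36 'd': node 0→18
i=37 'c': node 18→19  ** P5@[36:37]
i=38 'c': node 19→8 (fail-walked)  ** P2@[37:38]
i=39 'b': node 8→2 (fail-walked)
i=40 'd': node 2→18 (fail-walked)
i=41 'c': node 18→19  ** P5@[40:41]
i=42 'e': node 19→0 (fail-walked)
i=43 'd': node 0→18
i=44 'c': node 18→19  ** P5@[43:44]
i=45 'e': node 19→0 (fail-walked)
i=46 'c': node 0→7
i=47 'd': node 7→9
i=48 'd': node 9→10
i=49 'b': node 10→11
i=50 'd': node 11→12
i=51 'c': node 12→13  ** P3@[46:51],P5@[50:51]
i=52 'a': node 13→1 (fail-walked)  ** P0@[52:52]
i=53 'd': node 1→18 (fail-walked)
i=54 'a': node 18→1 (fail-walked)  ** P0@[54:54]
i=55 'd': node 1→18 (fail-walked)
i=56 'c': node 18→19  ** P5@[55:56]
i=57 'a': node 19→1 (fail-walked)  ** P0@[57:57]
i=58 'c': node 1→7 (fail-walked)
i=59 'c': node 7→8  ** P2@[58:59]
i=60 'd': node 8→9 (fail-walked)

All matches (sorted): [[0,0],[2,5],[3,2],[4,2],[6,0],[9,1],[11,0],[13,0],[15,0],[16,0],[18,0],[19,4],[20,0],[21,0],[22,0],[23,0],[29,3],[29,5],[30,0],[31,0],[34,5],[37,5],[38,2],[41,5],[44,5],[51,3],[51,5],[52,0],[54,0],[56,5],[57,0],[59,2]]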